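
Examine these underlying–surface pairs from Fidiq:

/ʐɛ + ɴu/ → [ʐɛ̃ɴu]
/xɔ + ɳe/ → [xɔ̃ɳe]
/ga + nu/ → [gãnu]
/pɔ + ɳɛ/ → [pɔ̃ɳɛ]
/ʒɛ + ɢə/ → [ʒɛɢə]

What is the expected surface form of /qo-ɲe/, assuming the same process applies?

[qõɲe]

The data show regressive nasality assimilation (vowel nasalisation): /ɛ/ → [ɛ̃] before /ɴ/; /ɔ/ → [ɔ̃] before /ɳ/; /a/ → [ã] before /n/ — a vowel is nasalised by an immediately following nasal consonant.
No change occurs in [ʒɛɢə] because the vowel at the boundary is adjacent to an oral consonant, not a nasal (/ɛ/ next to /ɢ/).
The vowel /o/ is adjacent to the following nasal /ɲ/, so it acquires [+nasal] and surfaces as [õ].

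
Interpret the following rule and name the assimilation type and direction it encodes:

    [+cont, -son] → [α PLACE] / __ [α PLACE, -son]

regressive place assimilation

The rule copies the place features (abbreviated [PLACE]) from the environment onto the target, so the assimilating feature is place.
Since the environment is written after the underscore, the trigger follows the target; the direction is regressive.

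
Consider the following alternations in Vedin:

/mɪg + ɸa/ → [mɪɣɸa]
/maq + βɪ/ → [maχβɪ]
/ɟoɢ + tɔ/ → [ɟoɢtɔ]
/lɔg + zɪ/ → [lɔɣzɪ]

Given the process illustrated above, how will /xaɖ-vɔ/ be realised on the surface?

[xaʐvɔ]

The data show regressive manner assimilation: /g/ → [ɣ] before /ɸ/; /q/ → [χ] before /β/; /g/ → [ɣ] before /z/. In each pair only manner changes, matching the following consonant, while place and voice stay constant.
Nothing changes in [ɟoɢtɔ]: there the adjacent consonants already agree in manner (/ɢ/ and /t/ are both stops), so this form is consistent with the same rule.
The rule targets /ɖ/ (voiced retroflex stop), which sits before the trigger /v/ (fricative).
A voiced retroflex fricative is [ʐ], so the surface segment is [ʐ].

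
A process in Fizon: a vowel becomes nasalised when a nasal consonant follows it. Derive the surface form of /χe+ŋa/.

/e/ sits next to the nasal /ŋ/ and is therefore nasalised to [ẽ].

[χẽŋa]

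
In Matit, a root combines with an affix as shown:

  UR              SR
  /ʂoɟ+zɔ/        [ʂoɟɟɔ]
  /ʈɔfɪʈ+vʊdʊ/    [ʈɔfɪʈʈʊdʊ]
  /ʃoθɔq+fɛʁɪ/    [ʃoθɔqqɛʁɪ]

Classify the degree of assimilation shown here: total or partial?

total assimilation

Underlying /z/ is realised as [ɟ] next to /ɟ/; /ɟ/ itself does not change.
The output [ɟ] is identical to the trigger /ɟ/ — every feature (place, manner, voicing) has been copied — so this is total assimilation.
The remaining alternations confirm this: /v/ → [ʈ] after /ʈ/; /f/ → [q] after /q/ — in each case the output is a copy of the preceding consonant.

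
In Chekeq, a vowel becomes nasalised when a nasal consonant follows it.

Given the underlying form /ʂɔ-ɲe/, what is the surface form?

[ʂɔ̃ɲe]

The vowel /ɔ/ is adjacent to the following nasal /ɲ/, so it acquires [+nasal] and surfaces as [ɔ̃].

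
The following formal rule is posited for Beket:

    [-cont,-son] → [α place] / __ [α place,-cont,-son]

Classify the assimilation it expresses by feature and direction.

regressive place assimilation

The shared variable α links the value of the place features (abbreviated [place]) on the target to the same value on the neighbouring segment, so place is the feature that assimilates.
Since the environment is written after the underscore, the trigger follows the target; the direction is regressive.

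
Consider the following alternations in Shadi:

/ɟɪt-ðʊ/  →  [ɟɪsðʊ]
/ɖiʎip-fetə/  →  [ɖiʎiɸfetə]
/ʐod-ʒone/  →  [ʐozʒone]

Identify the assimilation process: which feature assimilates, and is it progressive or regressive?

Comparing underlying and surface forms, /t/ → [s] is the alternation; the neighbouring /ð/ is constant.
/t/ is a stop while /ð/ is a fricative; the output [s] is a fricative, matching the trigger — so the feature that spreads is manner.
Place and voice are unchanged, so the assimilation is partial, not total.
The other alternating forms pattern the same way: /p/ → [ɸ] before /f/ (stop → fricative, matching a fricative); /d/ → [z] before /ʒ/ (stop → fricative, matching a fricative) — only manner changes, and always toward the following segment.
The trigger is the following segment, so the direction is regressive (anticipatory).

regressive manner assimilation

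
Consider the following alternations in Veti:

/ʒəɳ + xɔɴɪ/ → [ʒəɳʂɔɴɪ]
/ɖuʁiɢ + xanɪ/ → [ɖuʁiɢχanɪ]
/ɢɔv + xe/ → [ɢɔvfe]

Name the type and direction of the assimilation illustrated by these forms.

progressive place assimilation

Comparing underlying and surface forms, /x/ → [ʂ] is the alternation; the neighbouring /ɳ/ is constant.
The change velar → retroflex matches the place of the preceding /ɳ/, identifying this as place assimilation.
Manner and voice are unchanged, so the assimilation is partial, not total.
The other alternating forms pattern the same way: /x/ → [χ] after /ɢ/ (velar → uvular, matching uvular); /x/ → [f] after /v/ (velar → labiodental, matching labiodental) — only place changes, and always toward the preceding segment.
The trigger is the preceding segment, so the direction is progressive (perseverative).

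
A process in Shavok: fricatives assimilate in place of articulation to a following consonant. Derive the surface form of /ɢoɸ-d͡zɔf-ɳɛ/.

[ɢosd͡zɔʂɳɛ]

The rule targets /ɸ/ (voiceless bilabial fricative), which sits before the trigger /d͡z/ (alveolar).
Changing only its place to alveolar gives [s] — the voiceless alveolar fricative.
At the second juncture, /f/ likewise becomes [ʂ] adjacent to /ɳ/.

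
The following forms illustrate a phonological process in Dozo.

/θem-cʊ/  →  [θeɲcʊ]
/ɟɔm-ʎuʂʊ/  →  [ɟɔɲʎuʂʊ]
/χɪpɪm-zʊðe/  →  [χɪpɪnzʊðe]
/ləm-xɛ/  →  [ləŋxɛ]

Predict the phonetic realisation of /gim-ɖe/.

The data show regressive place assimilation: /m/ → [ɲ] before /c/; /m/ → [ɲ] before /ʎ/; /m/ → [n] before /z/; /m/ → [ŋ] before /x/. In each pair only place changes, matching the following consonant, while manner and voice stay constant.
/m/ is a voiced bilabial nasal. The following trigger /ɖ/ is retroflex, so /m/ must become retroflex as well.
Changing only its place to retroflex gives [ɳ] — the voiced retroflex nasal.

[giɳɖe]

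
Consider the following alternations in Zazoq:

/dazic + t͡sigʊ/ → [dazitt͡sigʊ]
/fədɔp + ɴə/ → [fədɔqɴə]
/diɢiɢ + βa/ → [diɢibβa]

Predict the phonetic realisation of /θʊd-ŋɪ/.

[θʊgŋɪ]

The data show regressive place assimilation: /c/ → [t] before /t͡s/; /p/ → [q] before /ɴ/; /ɢ/ → [b] before /β/. In each pair only place changes, matching the following consonant, while manner and voice stay constant.
The rule targets /d/ (voiced alveolar stop), which sits before the trigger /ŋ/ (velar).
Changing only its place to velar gives [g] — the voiced velar stop.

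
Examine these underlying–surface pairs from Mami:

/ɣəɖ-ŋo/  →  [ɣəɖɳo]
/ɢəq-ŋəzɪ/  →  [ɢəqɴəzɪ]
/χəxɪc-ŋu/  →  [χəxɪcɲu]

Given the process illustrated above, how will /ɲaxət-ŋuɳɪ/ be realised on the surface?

The data show progressive place assimilation: /ŋ/ → [ɳ] after /ɖ/; /ŋ/ → [ɴ] after /q/; /ŋ/ → [ɲ] after /c/. In each pair only place changes, matching the preceding consonant, while manner and voice stay constant.
/ŋ/ is a voiced velar nasal. The preceding trigger /t/ is alveolar, so /ŋ/ must become alveolar as well.
A voiced alveolar nasal is [n], so the surface segment is [n].

[ɲaxətnuɳɪ]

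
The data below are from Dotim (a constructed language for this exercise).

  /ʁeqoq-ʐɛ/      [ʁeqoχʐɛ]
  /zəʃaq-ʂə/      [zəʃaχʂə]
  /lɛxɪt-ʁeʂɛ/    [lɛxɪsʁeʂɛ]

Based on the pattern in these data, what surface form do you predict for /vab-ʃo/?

[vaβʃo]

The data show regressive manner assimilation: /q/ → [χ] before /ʐ/; /q/ → [χ] before /ʂ/; /t/ → [s] before /ʁ/. In each pair only manner changes, matching the following consonant, while place and voice stay constant.
/b/ is a voiced bilabial stop. The following trigger /ʃ/ is a fricative, so /b/ must become a fricative as well.
Changing only its manner to fricative gives [β] — the voiced bilabial fricative.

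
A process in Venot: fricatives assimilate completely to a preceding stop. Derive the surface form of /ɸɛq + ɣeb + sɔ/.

/ɣ/ is the segment targeted by the rule; it sits immediately after /q/, so it assimilates completely and surfaces as [q].
At the second juncture, /s/ likewise becomes [b] adjacent to /b/.

[ɸɛqqebbɔ]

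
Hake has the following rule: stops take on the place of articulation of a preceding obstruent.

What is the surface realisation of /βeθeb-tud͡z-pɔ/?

/t/ is a voiceless alveolar stop. The preceding trigger /b/ is bilabial, so /t/ must become bilabial as well.
The voiceless bilabial stop is [p], so /t/ → [p].
The same rule applies at the second boundary: /p/ → [t] next to /d͡z/.

[βeθebpud͡ztɔ]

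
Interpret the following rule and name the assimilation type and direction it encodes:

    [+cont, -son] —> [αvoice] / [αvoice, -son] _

The shared variable α links the value of [voice] on the target to the same value on the neighbouring segment, so voicing is the feature that assimilates.
The conditioning segment sits to the left of the focus bar, meaning the trigger precedes the segment that changes — progressive assimilation.

progressive voicing assimilation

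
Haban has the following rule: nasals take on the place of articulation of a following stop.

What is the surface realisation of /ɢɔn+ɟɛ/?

[ɢɔɲɟɛ]

The rule targets /n/ (voiced alveolar nasal), which sits before the trigger /ɟ/ (palatal).
A voiced palatal nasal is [ɲ], so the surface segment is [ɲ].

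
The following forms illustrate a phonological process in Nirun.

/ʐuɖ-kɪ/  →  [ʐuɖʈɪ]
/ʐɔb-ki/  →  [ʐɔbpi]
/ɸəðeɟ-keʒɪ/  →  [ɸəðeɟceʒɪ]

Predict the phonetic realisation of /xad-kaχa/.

[xadtaχa]

The data show progressive place assimilation: /k/ → [ʈ] after /ɖ/; /k/ → [p] after /b/; /k/ → [c] after /ɟ/. In each pair only place changes, matching the preceding consonant, while manner and voice stay constant.
/k/ is a voiceless velar stop. The preceding trigger /d/ is alveolar, so /k/ must become alveolar as well.
The voiceless alveolar stop is [t], so /k/ → [t].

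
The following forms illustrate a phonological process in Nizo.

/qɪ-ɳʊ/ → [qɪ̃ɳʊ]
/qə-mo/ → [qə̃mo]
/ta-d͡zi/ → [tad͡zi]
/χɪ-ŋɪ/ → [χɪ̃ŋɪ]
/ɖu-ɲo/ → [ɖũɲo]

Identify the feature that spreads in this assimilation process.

The vowel /ɪ/ surfaces as nasalised [ɪ̃] next to the following nasal /ɳ/ — it has acquired the [+nasal] feature of its neighbour.
The other forms show the same pattern: /ə/ → [ə̃] before /m/; /ɪ/ → [ɪ̃] before /ŋ/; /u/ → [ũ] before /ɲ/ — each time a vowel is nasalised next to a following nasal.
No change occurs in [tad͡zi] because the vowel at the boundary is adjacent to an oral consonant, not a nasal (/a/ next to /d͡z/).

nasality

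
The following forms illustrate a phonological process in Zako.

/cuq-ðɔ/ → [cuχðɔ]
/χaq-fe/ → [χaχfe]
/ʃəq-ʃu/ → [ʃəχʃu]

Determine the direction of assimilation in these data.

Comparing underlying and surface forms, /q/ → [χ] is the alternation; the neighbouring /ð/ is constant.
The change stop → fricative matches the manner of the following /ð/, identifying this as manner assimilation.
The other alternating forms pattern the same way: /q/ → [χ] before /f/ (stop → fricative, matching a fricative); /q/ → [χ] before /ʃ/ (stop → fricative, matching a fricative) — only manner changes, and always toward the following segment.
Since the segment that changes precedes the conditioning segment, the assimilation is regressive.

regressive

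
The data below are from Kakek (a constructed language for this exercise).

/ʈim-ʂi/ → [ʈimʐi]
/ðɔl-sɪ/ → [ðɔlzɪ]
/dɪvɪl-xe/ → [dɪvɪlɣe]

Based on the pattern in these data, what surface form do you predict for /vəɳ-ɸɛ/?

The data show progressive voicing assimilation: /ʂ/ → [ʐ] after /m/; /s/ → [z] after /l/; /x/ → [ɣ] after /l/. In each pair only voicing changes, matching the preceding consonant, while place and manner stay constant.
/ɸ/ is a voiceless bilabial fricative. The preceding trigger /ɳ/ is voiced, so /ɸ/ must become voiced as well.
The voiced bilabial fricative is [β], so /ɸ/ → [β].

[vəɳβɛ]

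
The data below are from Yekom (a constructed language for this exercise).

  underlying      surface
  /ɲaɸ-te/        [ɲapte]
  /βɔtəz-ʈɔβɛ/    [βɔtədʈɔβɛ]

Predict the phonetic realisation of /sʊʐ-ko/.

The data show regressive manner assimilation: /ɸ/ → [p] before /t/; /z/ → [d] before /ʈ/. In each pair only manner changes, matching the following consonant, while place and voice stay constant.
/ʐ/ is a voiced retroflex fricative. The following trigger /k/ is a stop, so /ʐ/ must become a stop as well.
Changing only its manner to stop gives [ɖ] — the voiced retroflex stop.

[sʊɖko]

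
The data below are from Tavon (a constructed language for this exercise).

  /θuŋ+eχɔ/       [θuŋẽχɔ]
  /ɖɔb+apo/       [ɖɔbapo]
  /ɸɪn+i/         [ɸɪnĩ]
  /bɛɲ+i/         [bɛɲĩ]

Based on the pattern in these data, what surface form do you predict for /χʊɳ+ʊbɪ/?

The data show progressive nasality assimilation (vowel nasalisation): /e/ → [ẽ] after /ŋ/; /i/ → [ĩ] after /n/; /i/ → [ĩ] after /ɲ/ — a vowel is nasalised by an immediately preceding nasal consonant.
No change occurs in [ɖɔbapo] because the vowel at the boundary is adjacent to an oral consonant, not a nasal (/a/ next to /b/).
The vowel /ʊ/ is adjacent to the preceding nasal /ɳ/, so it acquires [+nasal] and surfaces as [ʊ̃].

[χʊɳʊ̃bɪ]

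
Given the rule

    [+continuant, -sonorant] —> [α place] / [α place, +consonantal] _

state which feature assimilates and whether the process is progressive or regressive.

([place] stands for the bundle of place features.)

The shared variable α links the value of the place features (abbreviated [place]) on the target to the same value on the neighbouring segment, so place is the feature that assimilates.
The conditioning segment sits to the left of the focus bar, meaning the trigger precedes the segment that changes — progressive assimilation.

progressive place assimilation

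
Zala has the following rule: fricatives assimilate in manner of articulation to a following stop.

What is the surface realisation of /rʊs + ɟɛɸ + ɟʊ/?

[rʊtɟɛpɟʊ]

/s/ is a voiceless alveolar fricative. The following trigger /ɟ/ is a stop, so /s/ must become a stop as well.
The voiceless alveolar stop is [t], so /s/ → [t].
The same rule applies at the second boundary: /ɸ/ → [p] next to /ɟ/.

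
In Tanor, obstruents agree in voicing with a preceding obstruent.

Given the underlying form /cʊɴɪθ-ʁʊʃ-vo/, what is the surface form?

/ʁ/ is a voiced uvular fricative. The preceding trigger /θ/ is voiceless, so /ʁ/ must become voiceless as well.
The voiceless uvular fricative is [χ], so /ʁ/ → [χ].
The same rule applies at the second boundary: /v/ → [f] next to /ʃ/.

[cʊɴɪθχʊʃfo]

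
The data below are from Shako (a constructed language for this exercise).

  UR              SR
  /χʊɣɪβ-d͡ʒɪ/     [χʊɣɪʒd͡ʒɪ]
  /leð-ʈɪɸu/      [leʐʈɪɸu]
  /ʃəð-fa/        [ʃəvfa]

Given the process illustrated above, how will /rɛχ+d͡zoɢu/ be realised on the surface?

[rɛsd͡zoɢu]

The data show regressive place assimilation: /β/ → [ʒ] before /d͡ʒ/; /ð/ → [ʐ] before /ʈ/; /ð/ → [v] before /f/. In each pair only place changes, matching the following consonant, while manner and voice stay constant.
/χ/ is a voiceless uvular fricative. The following trigger /d͡z/ is alveolar, so /χ/ must become alveolar as well.
Changing only its place to alveolar gives [s] — the voiceless alveolar fricative.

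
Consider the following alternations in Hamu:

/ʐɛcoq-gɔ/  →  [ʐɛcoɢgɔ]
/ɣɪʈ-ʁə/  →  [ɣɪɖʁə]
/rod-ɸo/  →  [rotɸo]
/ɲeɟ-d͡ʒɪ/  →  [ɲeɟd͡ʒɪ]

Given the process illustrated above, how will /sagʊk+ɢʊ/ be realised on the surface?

[sagʊgɢʊ]

The data show regressive voicing assimilation: /q/ → [ɢ] before /g/; /ʈ/ → [ɖ] before /ʁ/; /d/ → [t] before /ɸ/. In each pair only voicing changes, matching the following consonant, while place and manner stay constant.
Nothing changes in [ɲeɟd͡ʒɪ]: there the adjacent consonants already agree in voicing (/ɟ/ and /d͡ʒ/ are both voiced), so this form is consistent with the same rule.
The rule targets /k/ (voiceless velar stop), which sits before the trigger /ɢ/ (voiced).
The voiced velar stop is [g], so /k/ → [g].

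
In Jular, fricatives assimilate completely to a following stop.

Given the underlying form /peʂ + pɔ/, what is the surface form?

[peppɔ]

/ʂ/ is the segment targeted by the rule; it sits immediately before /p/, so it assimilates completely and surfaces as [p].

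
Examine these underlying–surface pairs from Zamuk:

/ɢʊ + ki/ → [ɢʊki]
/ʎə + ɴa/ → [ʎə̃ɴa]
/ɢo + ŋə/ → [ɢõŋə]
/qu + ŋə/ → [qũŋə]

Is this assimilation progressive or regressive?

regressive

The vowel /ə/ surfaces as nasalised [ə̃] next to the following nasal /ɴ/ — it has acquired the [+nasal] feature of its neighbour.
Likewise in the remaining data: /o/ → [õ] before /ŋ/; /u/ → [ũ] before /ŋ/ — each time a vowel is nasalised next to a following nasal.
No change occurs in [ɢʊki] because the vowel at the boundary is adjacent to an oral consonant, not a nasal (/ʊ/ next to /k/).
Because the conditioning nasal is to the right of the vowel that changes, the process is regressive (anticipatory).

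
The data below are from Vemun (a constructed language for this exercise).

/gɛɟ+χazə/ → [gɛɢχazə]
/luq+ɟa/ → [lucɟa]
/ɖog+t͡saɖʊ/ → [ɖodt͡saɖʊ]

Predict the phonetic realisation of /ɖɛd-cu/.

The data show regressive place assimilation: /ɟ/ → [ɢ] before /χ/; /q/ → [c] before /ɟ/; /g/ → [d] before /t͡s/. In each pair only place changes, matching the following consonant, while manner and voice stay constant.
/d/ is a voiced alveolar stop. The following trigger /c/ is palatal, so /d/ must become palatal as well.
A voiced palatal stop is [ɟ], so the surface segment is [ɟ].

[ɖɛɟcu]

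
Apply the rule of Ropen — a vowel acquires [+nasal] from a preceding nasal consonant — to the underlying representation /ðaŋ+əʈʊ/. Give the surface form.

[ðaŋə̃ʈʊ]

/ə/ sits next to the nasal /ŋ/ and is therefore nasalised to [ə̃].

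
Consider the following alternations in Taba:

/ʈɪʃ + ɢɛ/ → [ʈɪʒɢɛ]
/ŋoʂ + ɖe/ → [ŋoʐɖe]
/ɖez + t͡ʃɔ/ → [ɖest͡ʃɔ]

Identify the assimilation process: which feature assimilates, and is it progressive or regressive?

regressive voicing assimilation

Underlying /ʃ/ is realised as [ʒ] next to /ɢ/; /ɢ/ itself does not change.
The change voiceless → voiced matches the voicing of the following /ɢ/, identifying this as voicing assimilation.
Place and manner are unchanged, so the assimilation is partial, not total.
Checking the remaining alternations: /ʂ/ → [ʐ] before /ɖ/ (voiceless → voiced, matching voiced); /z/ → [s] before /t͡ʃ/ (voiced → voiceless, matching voiceless) — only voicing changes, and always toward the following segment.
Since the segment that changes precedes the conditioning segment, the assimilation is regressive.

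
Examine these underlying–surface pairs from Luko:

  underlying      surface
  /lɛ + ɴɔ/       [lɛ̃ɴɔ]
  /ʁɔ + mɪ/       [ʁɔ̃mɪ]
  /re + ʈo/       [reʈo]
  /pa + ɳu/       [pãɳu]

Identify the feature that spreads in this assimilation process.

nasality

The vowel /ɛ/ surfaces as nasalised [ɛ̃] next to the following nasal /ɴ/ — it has acquired the [+nasal] feature of its neighbour.
Likewise in the remaining data: /ɔ/ → [ɔ̃] before /m/; /a/ → [ã] before /ɳ/ — each time a vowel is nasalised next to a following nasal.
No change occurs in [reʈo] because the vowel at the boundary is adjacent to an oral consonant, not a nasal (/e/ next to /ʈ/).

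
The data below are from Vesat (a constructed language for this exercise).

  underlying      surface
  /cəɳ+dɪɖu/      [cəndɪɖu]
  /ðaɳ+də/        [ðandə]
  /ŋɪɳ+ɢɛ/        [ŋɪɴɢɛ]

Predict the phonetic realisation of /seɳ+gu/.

The data show regressive place assimilation: /ɳ/ → [n] before /d/; /ɳ/ → [ɴ] before /ɢ/. In each pair only place changes, matching the following consonant, while manner and voice stay constant.
The rule targets /ɳ/ (voiced retroflex nasal), which sits before the trigger /g/ (velar).
A voiced velar nasal is [ŋ], so the surface segment is [ŋ].

[seŋgu]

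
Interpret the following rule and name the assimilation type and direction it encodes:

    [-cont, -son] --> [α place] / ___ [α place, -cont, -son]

regressive place assimilation

The shared variable α links the value of the place features (abbreviated [place]) on the target to the same value on the neighbouring segment, so place is the feature that assimilates.
The conditioning segment sits to the right of the focus bar, meaning the trigger follows the segment that changes — regressive assimilation.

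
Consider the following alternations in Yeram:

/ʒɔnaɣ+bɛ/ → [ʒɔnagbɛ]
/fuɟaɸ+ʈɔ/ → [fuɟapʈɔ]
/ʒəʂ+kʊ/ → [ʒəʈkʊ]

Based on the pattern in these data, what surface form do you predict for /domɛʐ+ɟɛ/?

[domɛɖɟɛ]

The data show regressive manner assimilation: /ɣ/ → [g] before /b/; /ɸ/ → [p] before /ʈ/; /ʂ/ → [ʈ] before /k/. In each pair only manner changes, matching the following consonant, while place and voice stay constant.
/ʐ/ is a voiced retroflex fricative. The following trigger /ɟ/ is a stop, so /ʐ/ must become a stop as well.
The voiced retroflex stop is [ɖ], so /ʐ/ → [ɖ].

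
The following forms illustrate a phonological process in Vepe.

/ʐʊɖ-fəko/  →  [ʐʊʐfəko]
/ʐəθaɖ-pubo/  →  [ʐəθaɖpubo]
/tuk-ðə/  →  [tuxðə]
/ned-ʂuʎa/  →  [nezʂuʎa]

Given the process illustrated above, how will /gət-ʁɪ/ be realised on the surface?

The data show regressive manner assimilation: /ɖ/ → [ʐ] before /f/; /k/ → [x] before /ð/; /d/ → [z] before /ʂ/. In each pair only manner changes, matching the following consonant, while place and voice stay constant.
Nothing changes in [ʐəθaɖpubo]: there the adjacent consonants already agree in manner (/ɖ/ and /p/ are both stops), so this form is consistent with the same rule.
The rule targets /t/ (voiceless alveolar stop), which sits before the trigger /ʁ/ (fricative).
A voiceless alveolar fricative is [s], so the surface segment is [s].

[gəsʁɪ]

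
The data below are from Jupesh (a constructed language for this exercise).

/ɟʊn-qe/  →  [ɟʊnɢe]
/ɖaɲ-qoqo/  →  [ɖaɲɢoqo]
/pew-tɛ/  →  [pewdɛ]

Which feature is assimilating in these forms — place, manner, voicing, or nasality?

voicing

Comparing underlying and surface forms, /q/ → [ɢ] is the alternation; the neighbouring /n/ is constant.
/q/ is voiceless while /n/ is voiced; the output [ɢ] is voiced, matching the trigger — so the feature that spreads is voicing.
The other alternating forms pattern the same way: /q/ → [ɢ] after /ɲ/ (voiceless → voiced, matching voiced); /t/ → [d] after /w/ (voiceless → voiced, matching voiced) — only voicing changes, and always toward the preceding segment.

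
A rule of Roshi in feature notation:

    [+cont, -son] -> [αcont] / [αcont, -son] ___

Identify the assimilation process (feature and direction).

The shared variable α links the value of [cont] on the target to that of the neighbouring obstruent. [cont] distinguishes stops from fricatives — a manner-of-articulation feature — so this is manner assimilation.
Since the environment is written before the underscore, the trigger precedes the target; the direction is progressive.

progressive manner assimilation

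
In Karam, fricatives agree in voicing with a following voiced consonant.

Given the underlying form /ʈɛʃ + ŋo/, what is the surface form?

/ʃ/ is a voiceless postalveolar fricative. The following trigger /ŋ/ is voiced, so /ʃ/ must become voiced as well.
A voiced postalveolar fricative is [ʒ], so the surface segment is [ʒ].

[ʈɛʒŋo]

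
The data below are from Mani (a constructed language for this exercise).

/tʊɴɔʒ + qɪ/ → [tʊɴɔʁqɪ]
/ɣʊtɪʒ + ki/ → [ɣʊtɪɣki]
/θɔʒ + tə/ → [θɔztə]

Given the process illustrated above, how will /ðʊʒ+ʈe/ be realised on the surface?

[ðʊʐʈe]

The data show regressive place assimilation: /ʒ/ → [ʁ] before /q/; /ʒ/ → [ɣ] before /k/; /ʒ/ → [z] before /t/. In each pair only place changes, matching the following consonant, while manner and voice stay constant.
The rule targets /ʒ/ (voiced postalveolar fricative), which sits before the trigger /ʈ/ (retroflex).
The voiced retroflex fricative is [ʐ], so /ʒ/ → [ʐ].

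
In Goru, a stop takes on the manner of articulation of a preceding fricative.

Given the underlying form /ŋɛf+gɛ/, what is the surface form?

[ŋɛfɣɛ]

The rule targets /g/ (voiced velar stop), which sits after the trigger /f/ (fricative).
Changing only its manner to fricative gives [ɣ] — the voiced velar fricative.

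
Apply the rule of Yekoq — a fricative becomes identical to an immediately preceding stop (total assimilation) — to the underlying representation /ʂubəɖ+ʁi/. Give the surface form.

[ʂubəɖɖi]

/ʁ/ is the segment targeted by the rule; it sits immediately after /ɖ/, so it assimilates completely and surfaces as [ɖ].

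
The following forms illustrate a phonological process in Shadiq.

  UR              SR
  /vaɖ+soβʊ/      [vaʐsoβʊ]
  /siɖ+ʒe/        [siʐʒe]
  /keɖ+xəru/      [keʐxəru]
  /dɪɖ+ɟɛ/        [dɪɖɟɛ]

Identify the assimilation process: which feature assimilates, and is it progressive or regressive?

regressive manner assimilation

Underlying /ɖ/ is realised as [ʐ] next to /s/; /s/ itself does not change.
/ɖ/ is a stop while /s/ is a fricative; the output [ʐ] is a fricative, matching the trigger — so the feature that spreads is manner.
Place and voice are unchanged, so the assimilation is partial, not total.
The other alternating forms pattern the same way: /ɖ/ → [ʐ] before /ʒ/ (stop → fricative, matching a fricative); /ɖ/ → [ʐ] before /x/ (stop → fricative, matching a fricative) — only manner changes, and always toward the following segment.
Nothing changes in [dɪɖɟɛ]: there the adjacent consonants already agree in manner (/ɖ/ and /ɟ/ are both stops), so this form is consistent with the same rule.
The trigger is the following segment, so the direction is regressive (anticipatory).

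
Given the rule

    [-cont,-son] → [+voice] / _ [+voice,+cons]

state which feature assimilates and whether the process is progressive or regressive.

regressive voicing assimilation

The target ([-cont,-son], stops) acquires [+voice] next to a voiced consonant ([+voice,+cons]) — it takes on the voicing of its neighbour, so the feature that spreads is voicing.
The conditioning segment sits to the right of the focus bar, meaning the trigger follows the segment that changes — regressive assimilation.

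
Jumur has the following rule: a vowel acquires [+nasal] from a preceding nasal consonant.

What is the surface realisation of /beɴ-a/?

/a/ sits next to the nasal /ɴ/ and is therefore nasalised to [ã].

[beɴã]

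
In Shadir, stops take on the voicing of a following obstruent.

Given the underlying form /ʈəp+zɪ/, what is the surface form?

[ʈəbzɪ]

The rule targets /p/ (voiceless bilabial stop), which sits before the trigger /z/ (voiced).
A voiced bilabial stop is [b], so the surface segment is [b].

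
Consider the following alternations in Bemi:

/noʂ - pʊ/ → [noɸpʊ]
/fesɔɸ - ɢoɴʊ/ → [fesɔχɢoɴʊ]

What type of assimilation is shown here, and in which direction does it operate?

regressive place assimilation

Comparing underlying and surface forms, /ʂ/ → [ɸ] is the alternation; the neighbouring /p/ is constant.
/ʂ/ is retroflex while /p/ is bilabial; the output [ɸ] is bilabial, matching the trigger — so the feature that spreads is place.
Manner and voice are unchanged, so the assimilation is partial, not total.
The same holds elsewhere in the data: /ɸ/ → [χ] before /ɢ/ (bilabial → uvular, matching uvular) — only place changes, and always toward the following segment.
The trigger is the following segment, so the direction is regressive (anticipatory).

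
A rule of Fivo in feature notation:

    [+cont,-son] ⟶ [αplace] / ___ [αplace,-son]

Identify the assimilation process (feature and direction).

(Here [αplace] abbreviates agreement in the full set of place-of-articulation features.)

regressive place assimilation

The shared variable α links the value of the place features (abbreviated [place]) on the target to the same value on the neighbouring segment, so place is the feature that assimilates.
The conditioning segment sits to the right of the focus bar, meaning the trigger follows the segment that changes — regressive assimilation.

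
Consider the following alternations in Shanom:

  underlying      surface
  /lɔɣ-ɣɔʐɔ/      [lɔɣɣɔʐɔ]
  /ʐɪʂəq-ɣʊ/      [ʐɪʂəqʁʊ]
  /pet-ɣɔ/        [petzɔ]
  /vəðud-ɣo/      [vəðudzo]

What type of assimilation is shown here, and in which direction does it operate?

progressive place assimilation

Underlying /ɣ/ is realised as [ʁ] next to /q/; /q/ itself does not change.
The change velar → uvular matches the place of the preceding /q/, identifying this as place assimilation.
Manner and voice are unchanged, so the assimilation is partial, not total.
Checking the remaining alternations: /ɣ/ → [z] after /t/ (velar → alveolar, matching alveolar); /ɣ/ → [z] after /d/ (velar → alveolar, matching alveolar) — only place changes, and always toward the preceding segment.
No alternation appears in [lɔɣɣɔʐɔ]: there the adjacent consonants already agree in place (/ɣ/ and /ɣ/ are both velar), so this form is consistent with the same rule.
Since the segment that changes follows the conditioning segment, the assimilation is progressive.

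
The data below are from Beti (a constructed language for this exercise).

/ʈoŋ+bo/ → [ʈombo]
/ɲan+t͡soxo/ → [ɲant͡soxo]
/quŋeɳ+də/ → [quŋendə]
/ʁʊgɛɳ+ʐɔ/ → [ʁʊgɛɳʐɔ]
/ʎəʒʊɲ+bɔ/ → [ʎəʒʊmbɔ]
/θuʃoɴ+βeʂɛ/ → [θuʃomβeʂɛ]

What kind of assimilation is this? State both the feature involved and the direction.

regressive place assimilation

Underlying /ŋ/ is realised as [m] next to /b/; /b/ itself does not change.
/ŋ/ is velar while /b/ is bilabial; the output [m] is bilabial, matching the trigger — so the feature that spreads is place.
Manner and voice are unchanged, so the assimilation is partial, not total.
Checking the remaining alternations: /ɳ/ → [n] before /d/ (retroflex → alveolar, matching alveolar); /ɲ/ → [m] before /b/ (palatal → bilabial, matching bilabial); /ɴ/ → [m] before /β/ (uvular → bilabial, matching bilabial) — only place changes, and always toward the following segment.
Nothing changes in [ɲant͡soxo], [ʁʊgɛɳʐɔ]: there the adjacent consonants already agree in place (/n/ and /t͡s/ are both alveolar; /ɳ/ and /ʐ/ are both retroflex), so these forms are consistent with the same rule.
Since the segment that changes precedes the conditioning segment, the assimilation is regressive.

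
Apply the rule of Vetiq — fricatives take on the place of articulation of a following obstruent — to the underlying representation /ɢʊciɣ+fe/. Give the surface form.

The rule targets /ɣ/ (voiced velar fricative), which sits before the trigger /f/ (labiodental).
Changing only its place to labiodental gives [v] — the voiced labiodental fricative.

[ɢʊcivfe]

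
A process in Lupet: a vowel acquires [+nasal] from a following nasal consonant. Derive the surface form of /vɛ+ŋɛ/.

[vɛ̃ŋɛ]

/ɛ/ sits next to the nasal /ŋ/ and is therefore nasalised to [ɛ̃].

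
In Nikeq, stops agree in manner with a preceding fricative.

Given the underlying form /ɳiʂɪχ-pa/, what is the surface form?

/p/ is a voiceless bilabial stop. The preceding trigger /χ/ is a fricative, so /p/ must become a fricative as well.
A voiceless bilabial fricative is [ɸ], so the surface segment is [ɸ].

[ɳiʂɪχɸa]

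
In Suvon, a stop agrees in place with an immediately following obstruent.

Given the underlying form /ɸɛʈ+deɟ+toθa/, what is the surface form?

[ɸɛtdedtoθa]

The rule targets /ʈ/ (voiceless retroflex stop), which sits before the trigger /d/ (alveolar).
The voiceless alveolar stop is [t], so /ʈ/ → [t].
The same rule applies at the second boundary: /ɟ/ → [d] next to /t/.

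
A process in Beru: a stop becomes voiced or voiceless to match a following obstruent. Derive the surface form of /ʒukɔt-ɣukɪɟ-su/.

[ʒukɔdɣukɪcsu]

The rule targets /t/ (voiceless alveolar stop), which sits before the trigger /ɣ/ (voiced).
Changing only its voicing to voiced gives [d] — the voiced alveolar stop.
The same rule applies at the second boundary: /ɟ/ → [c] next to /s/.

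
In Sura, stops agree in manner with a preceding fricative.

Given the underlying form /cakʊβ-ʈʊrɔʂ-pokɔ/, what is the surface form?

The rule targets /ʈ/ (voiceless retroflex stop), which sits after the trigger /β/ (fricative).
Changing only its manner to fricative gives [ʂ] — the voiceless retroflex fricative.
At the second juncture, /p/ likewise becomes [ɸ] adjacent to /ʂ/.

[cakʊβʂʊrɔʂɸokɔ]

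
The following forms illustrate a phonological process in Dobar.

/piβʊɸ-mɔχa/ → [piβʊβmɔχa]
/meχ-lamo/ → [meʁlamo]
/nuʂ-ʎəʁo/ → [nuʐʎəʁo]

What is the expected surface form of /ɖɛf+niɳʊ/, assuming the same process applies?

[ɖɛvniɳʊ]

The data show regressive voicing assimilation: /ɸ/ → [β] before /m/; /χ/ → [ʁ] before /l/; /ʂ/ → [ʐ] before /ʎ/. In each pair only voicing changes, matching the following consonant, while place and manner stay constant.
/f/ is a voiceless labiodental fricative. The following trigger /n/ is voiced, so /f/ must become voiced as well.
The voiced labiodental fricative is [v], so /f/ → [v].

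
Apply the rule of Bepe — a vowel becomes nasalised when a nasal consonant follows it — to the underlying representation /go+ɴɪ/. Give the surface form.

[gõɴɪ]

The vowel /o/ is adjacent to the following nasal /ɴ/, so it acquires [+nasal] and surfaces as [õ].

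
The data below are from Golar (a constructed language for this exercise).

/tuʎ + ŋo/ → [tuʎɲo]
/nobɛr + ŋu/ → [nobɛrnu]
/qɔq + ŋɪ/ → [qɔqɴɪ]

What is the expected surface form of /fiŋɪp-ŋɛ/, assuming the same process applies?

The data show progressive place assimilation: /ŋ/ → [ɲ] after /ʎ/; /ŋ/ → [n] after /r/; /ŋ/ → [ɴ] after /q/. In each pair only place changes, matching the preceding consonant, while manner and voice stay constant.
The rule targets /ŋ/ (voiced velar nasal), which sits after the trigger /p/ (bilabial).
Changing only its place to bilabial gives [m] — the voiced bilabial nasal.

[fiŋɪpmɛ]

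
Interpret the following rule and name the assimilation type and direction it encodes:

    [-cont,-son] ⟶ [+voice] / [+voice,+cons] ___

The structural change is [+voice], and the conditioning segment [+voice,+cons] (a voiced consonant) is itself voiced, so the target comes to share the voicing of its neighbour — voicing assimilation.
Since the environment is written before the underscore, the trigger precedes the target; the direction is progressive.

progressive voicing assimilation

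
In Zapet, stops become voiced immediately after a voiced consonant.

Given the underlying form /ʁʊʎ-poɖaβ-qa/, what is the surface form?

/p/ is a voiceless bilabial stop. The preceding trigger /ʎ/ is voiced, so /p/ must become voiced as well.
Changing only its voicing to voiced gives [b] — the voiced bilabial stop.
At the second juncture, /q/ likewise becomes [ɢ] adjacent to /β/.

[ʁʊʎboɖaβɢa]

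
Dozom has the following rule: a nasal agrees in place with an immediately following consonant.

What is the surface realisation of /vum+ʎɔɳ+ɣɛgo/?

[vuɲʎɔŋɣɛgo]

/m/ is a voiced bilabial nasal. The following trigger /ʎ/ is palatal, so /m/ must become palatal as well.
Changing only its place to palatal gives [ɲ] — the voiced palatal nasal.
The same rule applies at the second boundary: /ɳ/ → [ŋ] next to /ɣ/.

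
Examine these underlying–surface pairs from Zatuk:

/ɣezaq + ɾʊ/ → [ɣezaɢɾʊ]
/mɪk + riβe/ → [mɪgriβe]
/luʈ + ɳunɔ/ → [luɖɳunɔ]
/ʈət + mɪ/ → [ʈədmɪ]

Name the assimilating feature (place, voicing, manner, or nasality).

voicing

The segment that alternates is /q/, which surfaces as [ɢ] when adjacent to /ɾ/.
/q/ is voiceless while /ɾ/ is voiced; the output [ɢ] is voiced, matching the trigger — so the feature that spreads is voicing.
The same holds elsewhere in the data: /k/ → [g] before /r/ (voiceless → voiced, matching voiced); /ʈ/ → [ɖ] before /ɳ/ (voiceless → voiced, matching voiced); /t/ → [d] before /m/ (voiceless → voiced, matching voiced) — only voicing changes, and always toward the following segment.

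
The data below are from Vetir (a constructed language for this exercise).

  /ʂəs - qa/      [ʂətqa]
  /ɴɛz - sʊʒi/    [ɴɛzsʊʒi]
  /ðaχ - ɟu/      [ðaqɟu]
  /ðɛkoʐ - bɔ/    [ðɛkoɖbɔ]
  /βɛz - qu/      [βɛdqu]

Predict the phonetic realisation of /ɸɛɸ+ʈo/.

The data show regressive manner assimilation: /s/ → [t] before /q/; /χ/ → [q] before /ɟ/; /ʐ/ → [ɖ] before /b/; /z/ → [d] before /q/. In each pair only manner changes, matching the following consonant, while place and voice stay constant.
No alternation appears in [ɴɛzsʊʒi]: there the adjacent consonants already agree in manner (/z/ and /s/ are both fricatives), so this form is consistent with the same rule.
The rule targets /ɸ/ (voiceless bilabial fricative), which sits before the trigger /ʈ/ (stop).
A voiceless bilabial stop is [p], so the surface segment is [p].

[ɸɛpʈo]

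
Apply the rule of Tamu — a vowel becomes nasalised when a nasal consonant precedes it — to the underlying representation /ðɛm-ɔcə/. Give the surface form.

[ðɛmɔ̃cə]

/ɔ/ sits next to the nasal /m/ and is therefore nasalised to [ɔ̃].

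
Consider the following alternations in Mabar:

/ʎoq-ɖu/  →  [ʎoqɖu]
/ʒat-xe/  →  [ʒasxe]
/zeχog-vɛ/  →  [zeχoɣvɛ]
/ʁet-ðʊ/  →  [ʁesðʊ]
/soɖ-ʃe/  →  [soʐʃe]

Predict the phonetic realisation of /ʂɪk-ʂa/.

[ʂɪxʂa]

The data show regressive manner assimilation: /t/ → [s] before /x/; /g/ → [ɣ] before /v/; /t/ → [s] before /ð/; /ɖ/ → [ʐ] before /ʃ/. In each pair only manner changes, matching the following consonant, while place and voice stay constant.
Nothing changes in [ʎoqɖu]: there the adjacent consonants already agree in manner (/q/ and /ɖ/ are both stops), so this form is consistent with the same rule.
/k/ is a voiceless velar stop. The following trigger /ʂ/ is a fricative, so /k/ must become a fricative as well.
The voiceless velar fricative is [x], so /k/ → [x].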